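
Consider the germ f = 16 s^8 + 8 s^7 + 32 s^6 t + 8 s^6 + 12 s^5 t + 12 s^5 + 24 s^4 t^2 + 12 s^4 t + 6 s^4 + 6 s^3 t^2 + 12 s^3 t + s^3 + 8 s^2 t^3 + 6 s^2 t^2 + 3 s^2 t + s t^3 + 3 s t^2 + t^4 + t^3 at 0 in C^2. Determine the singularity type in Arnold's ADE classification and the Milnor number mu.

The Hessian of f at 0 is [[0, 0], [0, 0]] with rank 0, so corank 2. A Groebner basis of the Jacobian ideal J(f) in C{s,t} is {3*s^2/2 + 3*s*t + t^4 + t^3/2 + 3*t^2/2, s^3 - 15*s^2/2 - 15*s*t - 3*t^3/2 - 15*t^2/2, s^2*t + 11*s^2/2 + 11*s*t + 5*t^3/6 + 11*t^2/2, -3*s^2 + s*t^2 - 6*s*t - 3*t^2}; counting standard monomials gives mu = 7. Corank 2; j^3 = (s + t)^3 is a perfect cube, so E-series; the 4-jet and mu = 7 give E_7.

Type E_7, Milnor number mu = 7.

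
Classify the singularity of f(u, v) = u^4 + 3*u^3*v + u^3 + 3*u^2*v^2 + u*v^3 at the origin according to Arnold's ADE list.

E_{7}

The Hessian of f at 0 is [[0, 0], [0, 0]] with rank 0, so corank 2. A Groebner basis of the Jacobian ideal J(f) in C{u,v} is {3*u^2 + v^4 + v^3, u^3, u^2*v - u^2 - v^3/3, 2*u^2 + u*v^2 + 2*v^3/3}; counting standard monomials gives mu = 7. Corank 2; j^3 = u^3 is a perfect cube, so E-series; the 4-jet and mu = 7 give E_7.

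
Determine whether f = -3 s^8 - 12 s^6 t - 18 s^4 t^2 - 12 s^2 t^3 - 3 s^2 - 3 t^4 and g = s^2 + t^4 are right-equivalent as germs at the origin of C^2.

Yes.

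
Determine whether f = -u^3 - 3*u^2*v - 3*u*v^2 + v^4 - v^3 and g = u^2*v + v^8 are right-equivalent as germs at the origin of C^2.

The Hessian of f at 0 is [[0, 0], [0, 0]] with rank 0, so corank 2. A Groebner basis of the Jacobian ideal J(f) in C{u,v} is {v^3, u^2 + 2*u*v + v^2}; counting standard monomials gives mu = 6. Corank 2; j^3 = -(u + v)^3 is a perfect cube, so E-series; the 4-jet and mu = 6 give E_6. The Hessian of g at 0 is [[0, 0], [0, 0]] with rank 0, so corank 2. A Groebner basis of the Jacobian ideal J(g) in C{u,v} is {u^2/8 + v^7, u^3, u*v}; counting standard monomials gives mu = 9. Corank 2; j^3 = u^2*v has shape L^2 M (L != M), so D-series; mu = 9 gives D_9. f is E_6 but g is D_9, hence not right-equivalent.

No.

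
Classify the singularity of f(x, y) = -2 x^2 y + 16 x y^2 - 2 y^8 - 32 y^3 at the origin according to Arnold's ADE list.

The Hessian of f at 0 is [[0, 0], [0, 0]] with rank 0, so corank 2. A Groebner basis of the Jacobian ideal J(f) in C{x,y} is {x^2/8 + y^7 - 2*y^2, x^3 - 64*y^3, x*y - 4*y^2}; counting standard monomials gives mu = 9. Corank 2; j^3 = -2*y*(x - 4*y)^2 has shape L^2 M (L != M), so D-series; mu = 9 gives D_9.

D_{9}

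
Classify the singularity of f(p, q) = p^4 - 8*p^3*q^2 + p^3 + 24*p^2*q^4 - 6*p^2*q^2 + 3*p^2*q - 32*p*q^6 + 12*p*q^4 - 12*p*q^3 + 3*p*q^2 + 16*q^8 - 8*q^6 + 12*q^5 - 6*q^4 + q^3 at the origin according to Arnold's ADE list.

The Hessian of f at 0 is [[0, 0], [0, 0]] with rank 0, so corank 2. A Groebner basis of the Jacobian ideal J(f) in C{p,q} is {p^3, p^2*q - p^2/4 - p*q/2 - q^2/4, p^2/2 + p*q^2 + p*q + q^2/2, -3*p^2/4 - 3*p*q/2 + q^3 - 3*q^2/4}; counting standard monomials gives mu = 6. Corank 2; j^3 = (p + q)^3 is a perfect cube, so E-series; the 4-jet and mu = 6 give E_6.

E_{6}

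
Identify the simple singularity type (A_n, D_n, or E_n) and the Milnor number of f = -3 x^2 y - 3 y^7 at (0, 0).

Type D_8, Milnor number mu = 8.

The Hessian of f at 0 is [[0, 0], [0, 0]] with rank 0, so corank 2. A Groebner basis of the Jacobian ideal J(f) in C{x,y} is {x^2/7 + y^6, x^3, x*y}; counting standard monomials gives mu = 8. Corank 2; j^3 = -3*x^2*y has shape L^2 M (L != M), so D-series; mu = 8 gives D_8.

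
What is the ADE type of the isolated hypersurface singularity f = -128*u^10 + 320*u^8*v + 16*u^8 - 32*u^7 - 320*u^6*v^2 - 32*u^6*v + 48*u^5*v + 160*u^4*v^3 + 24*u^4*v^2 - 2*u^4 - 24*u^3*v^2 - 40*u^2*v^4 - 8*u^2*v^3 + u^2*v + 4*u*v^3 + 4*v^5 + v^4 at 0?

The Hessian of f at 0 is [[0, 0], [0, 0]] with rank 0, so corank 2. A Groebner basis of the Jacobian ideal J(f) in C{u,v} is {u*v^2, u*v/2 + v^3, u^2 - 2*u*v}; counting standard monomials gives mu = 5. Corank 2; j^3 = u^2*v has shape L^2 M (L != M), so D-series; mu = 5 gives D_5.

D_5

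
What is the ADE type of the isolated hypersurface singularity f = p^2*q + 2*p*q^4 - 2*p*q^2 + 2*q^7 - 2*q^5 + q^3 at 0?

D_8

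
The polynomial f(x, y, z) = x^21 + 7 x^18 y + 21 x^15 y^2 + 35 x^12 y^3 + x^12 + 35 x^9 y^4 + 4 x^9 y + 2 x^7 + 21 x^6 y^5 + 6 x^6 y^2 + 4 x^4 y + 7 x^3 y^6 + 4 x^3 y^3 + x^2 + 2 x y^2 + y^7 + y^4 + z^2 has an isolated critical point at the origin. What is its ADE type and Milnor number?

The Hessian of f at 0 has rank 2. Corank 1: A-series; mu = 6 gives A_6.

Type A_{6}, Milnor number mu = 6.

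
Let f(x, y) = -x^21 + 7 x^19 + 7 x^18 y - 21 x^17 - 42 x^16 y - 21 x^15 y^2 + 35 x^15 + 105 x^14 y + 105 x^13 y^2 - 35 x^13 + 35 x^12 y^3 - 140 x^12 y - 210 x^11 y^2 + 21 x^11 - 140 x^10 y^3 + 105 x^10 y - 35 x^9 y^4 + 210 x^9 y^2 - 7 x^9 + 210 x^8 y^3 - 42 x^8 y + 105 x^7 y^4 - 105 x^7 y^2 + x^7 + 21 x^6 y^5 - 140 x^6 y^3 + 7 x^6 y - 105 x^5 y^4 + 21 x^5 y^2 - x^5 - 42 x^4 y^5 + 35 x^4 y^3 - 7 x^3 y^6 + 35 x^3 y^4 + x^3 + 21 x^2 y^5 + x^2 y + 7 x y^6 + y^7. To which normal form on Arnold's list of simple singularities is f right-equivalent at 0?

The Hessian of f at 0 is [[0, 0], [0, 0]] with rank 0, so corank 2. A Groebner basis of the Jacobian ideal J(f) in C{x,y} is {-x*y/7 + y^6, x*y^2, x^2 + x*y}; counting standard monomials gives mu = 8. Corank 2; j^3 = x^2*(x + y) has shape L^2 M (L != M), so D-series; mu = 8 gives D_8.

D8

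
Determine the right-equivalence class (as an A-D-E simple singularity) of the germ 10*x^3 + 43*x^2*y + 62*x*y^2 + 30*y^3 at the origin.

D_{4}

The Hessian of f at 0 has rank 0. Corank 2; j^3 = (2*x + 3*y)*(5*x^2 + 14*x*y + 10*y^2) splits into three distinct lines over C (the quadratic factor has nonzero discriminant), so D_4.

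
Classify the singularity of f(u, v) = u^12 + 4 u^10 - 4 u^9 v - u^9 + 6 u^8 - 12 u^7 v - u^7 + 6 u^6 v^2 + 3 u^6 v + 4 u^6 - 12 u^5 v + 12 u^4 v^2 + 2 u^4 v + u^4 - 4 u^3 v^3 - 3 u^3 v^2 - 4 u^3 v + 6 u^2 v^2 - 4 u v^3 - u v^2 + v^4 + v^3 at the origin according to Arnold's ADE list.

The Hessian of f at 0 is [[0, 0], [0, 0]] with rank 0, so corank 2. A Groebner basis of the Jacobian ideal J(f) in C{u,v} is {u^3 - v^2/4, v^3, u*v - v^2}; counting standard monomials gives mu = 5. Corank 2; j^3 = -v^2*(u - v) has shape L^2 M (L != M), so D-series; mu = 5 gives D_5.

D_5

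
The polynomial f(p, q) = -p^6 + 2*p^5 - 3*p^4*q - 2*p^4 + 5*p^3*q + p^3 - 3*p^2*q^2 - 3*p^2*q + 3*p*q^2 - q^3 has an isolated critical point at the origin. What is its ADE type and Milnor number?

Type E7, Milnor number mu = 7.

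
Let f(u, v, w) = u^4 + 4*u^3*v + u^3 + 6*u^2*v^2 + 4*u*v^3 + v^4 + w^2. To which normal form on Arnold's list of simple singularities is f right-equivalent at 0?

E_6

The Hessian of f at 0 has rank 1. Corank 2; j^3 = u^3 is a perfect cube, so E-series; the 4-jet and mu = 6 give E_6.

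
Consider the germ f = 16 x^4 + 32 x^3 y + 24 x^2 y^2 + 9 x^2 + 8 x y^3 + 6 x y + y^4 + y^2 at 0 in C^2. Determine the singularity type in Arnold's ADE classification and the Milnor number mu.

Type A_3, Milnor number mu = 3.

The Hessian of f at 0 has rank 1. Corank 1: A-series; mu = 3 gives A_3.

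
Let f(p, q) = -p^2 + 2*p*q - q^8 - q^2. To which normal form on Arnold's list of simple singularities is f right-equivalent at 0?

The Hessian of f at 0 has rank 1. Corank 1: A-series; mu = 7 gives A_7.

A7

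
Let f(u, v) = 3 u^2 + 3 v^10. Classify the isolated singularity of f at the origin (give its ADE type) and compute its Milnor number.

Type A_9, Milnor number mu = 9.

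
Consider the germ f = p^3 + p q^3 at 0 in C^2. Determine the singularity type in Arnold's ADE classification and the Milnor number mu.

Type E7, Milnor number mu = 7.

The Hessian of f at 0 has rank 0. Corank 2; j^3 = p^3 is a perfect cube, so E-series; the 4-jet and mu = 7 give E_7.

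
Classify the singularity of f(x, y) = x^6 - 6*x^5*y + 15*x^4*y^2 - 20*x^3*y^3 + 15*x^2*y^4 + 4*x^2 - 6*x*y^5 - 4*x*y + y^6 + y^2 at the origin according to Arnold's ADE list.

A5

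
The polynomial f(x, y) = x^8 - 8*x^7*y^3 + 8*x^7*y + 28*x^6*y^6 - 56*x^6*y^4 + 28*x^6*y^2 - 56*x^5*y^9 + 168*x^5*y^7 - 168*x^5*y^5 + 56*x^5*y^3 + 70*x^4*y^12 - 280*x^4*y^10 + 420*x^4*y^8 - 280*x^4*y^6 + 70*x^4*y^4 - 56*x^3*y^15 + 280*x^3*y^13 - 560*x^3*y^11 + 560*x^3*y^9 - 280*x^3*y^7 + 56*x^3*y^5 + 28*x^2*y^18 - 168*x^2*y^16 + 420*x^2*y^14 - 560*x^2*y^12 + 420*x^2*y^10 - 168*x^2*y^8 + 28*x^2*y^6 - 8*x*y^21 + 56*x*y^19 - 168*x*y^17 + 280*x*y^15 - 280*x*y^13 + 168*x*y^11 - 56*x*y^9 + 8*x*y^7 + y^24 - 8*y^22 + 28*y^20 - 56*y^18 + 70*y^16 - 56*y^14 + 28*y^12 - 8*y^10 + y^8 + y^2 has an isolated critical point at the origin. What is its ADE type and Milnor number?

Type A_7, Milnor number mu = 7.

The Hessian of f at 0 has rank 1. Corank 1: A-series; mu = 7 gives A_7.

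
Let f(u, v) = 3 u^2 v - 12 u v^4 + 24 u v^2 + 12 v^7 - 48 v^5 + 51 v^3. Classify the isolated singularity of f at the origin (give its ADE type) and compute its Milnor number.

The Hessian of f at 0 is [[0, 0], [0, 0]] with rank 0, so corank 2. A Groebner basis of the Jacobian ideal J(f) in C{u,v} is {v^3, u^2 - 13*v^2, u*v + 4*v^2}; counting standard monomials gives mu = 4. Corank 2; j^3 = 3*v*(u^2 + 8*u*v + 17*v^2) splits into three distinct lines over C (the quadratic factor has nonzero discriminant), so D_4.

Type D4, Milnor number mu = 4.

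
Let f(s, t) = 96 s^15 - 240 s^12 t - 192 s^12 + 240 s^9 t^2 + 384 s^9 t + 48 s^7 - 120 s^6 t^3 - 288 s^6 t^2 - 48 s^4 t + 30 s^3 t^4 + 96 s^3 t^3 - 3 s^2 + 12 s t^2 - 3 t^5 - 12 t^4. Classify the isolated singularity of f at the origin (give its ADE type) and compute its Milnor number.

Type A4, Milnor number mu = 4.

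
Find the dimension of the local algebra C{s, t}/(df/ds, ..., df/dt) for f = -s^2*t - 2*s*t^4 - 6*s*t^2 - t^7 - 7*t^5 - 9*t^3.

The Hessian of f at 0 has rank 0. Corank 2; j^3 = -t*(s + 3*t)^2 has shape L^2 M (L != M), so D-series; mu = 6 gives D_6.

6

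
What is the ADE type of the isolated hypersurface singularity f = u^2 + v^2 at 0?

The Hessian of f at 0 has rank 2. Corank 0: nondegenerate Morse point, so A_1.

A_1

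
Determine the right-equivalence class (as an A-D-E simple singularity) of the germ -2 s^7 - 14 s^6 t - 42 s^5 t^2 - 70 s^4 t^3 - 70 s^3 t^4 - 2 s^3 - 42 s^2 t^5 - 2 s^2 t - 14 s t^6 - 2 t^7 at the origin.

D_{8}

The Hessian of f at 0 is [[0, 0], [0, 0]] with rank 0, so corank 2. A Groebner basis of the Jacobian ideal J(f) in C{s,t} is {-s*t/7 + t^6, s*t^2, s^2 + s*t}; counting standard monomials gives mu = 8. Corank 2; j^3 = -2*s^2*(s + t) has shape L^2 M (L != M), so D-series; mu = 8 gives D_8.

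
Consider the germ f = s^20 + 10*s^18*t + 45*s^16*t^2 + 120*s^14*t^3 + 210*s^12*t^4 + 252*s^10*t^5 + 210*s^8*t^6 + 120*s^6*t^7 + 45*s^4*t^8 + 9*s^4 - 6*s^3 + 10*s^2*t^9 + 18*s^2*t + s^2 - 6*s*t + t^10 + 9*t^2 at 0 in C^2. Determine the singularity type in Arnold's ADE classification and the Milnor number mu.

Type A9, Milnor number mu = 9.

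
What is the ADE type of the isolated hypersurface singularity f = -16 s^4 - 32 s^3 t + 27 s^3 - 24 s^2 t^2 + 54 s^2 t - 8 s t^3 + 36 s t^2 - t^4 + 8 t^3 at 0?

The Hessian of f at 0 has rank 0. Corank 2; j^3 = (3*s + 2*t)^3 is a perfect cube, so E-series; the 4-jet and mu = 6 give E_6.

E_{6}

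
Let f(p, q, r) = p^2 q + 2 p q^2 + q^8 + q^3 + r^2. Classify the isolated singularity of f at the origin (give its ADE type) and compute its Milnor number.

Type D_9, Milnor number mu = 9.

The Hessian of f at 0 has rank 1. Corank 2; j^3 = q*(p + q)^2 has shape L^2 M (L != M), so D-series; mu = 9 gives D_9.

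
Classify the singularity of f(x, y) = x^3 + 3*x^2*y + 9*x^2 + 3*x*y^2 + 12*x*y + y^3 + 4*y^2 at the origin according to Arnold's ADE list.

The Hessian of f at 0 is [[18, 12], [12, 8]] with rank 1, so corank 1. A Groebner basis of the Jacobian ideal J(f) in C{x,y} is {y^2, x + 2*y/3}; counting standard monomials gives mu = 2. Corank 1: A-series; mu = 2 gives A_2.

A2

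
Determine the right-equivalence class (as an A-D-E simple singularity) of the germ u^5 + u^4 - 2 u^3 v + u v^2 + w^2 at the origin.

D_5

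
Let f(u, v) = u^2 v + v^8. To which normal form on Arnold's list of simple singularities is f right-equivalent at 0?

The Hessian of f at 0 has rank 0. Corank 2; j^3 = u^2*v has shape L^2 M (L != M), so D-series; mu = 9 gives D_9.

D_9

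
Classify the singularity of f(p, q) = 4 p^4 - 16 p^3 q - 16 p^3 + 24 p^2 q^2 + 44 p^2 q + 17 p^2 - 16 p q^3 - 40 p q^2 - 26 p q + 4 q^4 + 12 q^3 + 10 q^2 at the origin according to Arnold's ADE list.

A_1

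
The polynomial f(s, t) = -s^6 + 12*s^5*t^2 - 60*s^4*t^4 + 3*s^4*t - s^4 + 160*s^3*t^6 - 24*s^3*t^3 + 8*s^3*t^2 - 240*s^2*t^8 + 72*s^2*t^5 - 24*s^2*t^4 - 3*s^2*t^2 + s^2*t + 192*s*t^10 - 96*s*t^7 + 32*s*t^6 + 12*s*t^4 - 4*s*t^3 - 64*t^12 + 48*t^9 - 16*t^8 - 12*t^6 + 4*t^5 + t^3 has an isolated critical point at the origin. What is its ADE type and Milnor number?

The Hessian of f at 0 is [[0, 0], [0, 0]] with rank 0, so corank 2. A Groebner basis of the Jacobian ideal J(f) in C{s,t} is {t^3, s^2 + 3*t^2, s*t}; counting standard monomials gives mu = 4. Corank 2; j^3 = t*(s^2 + t^2) splits into three distinct lines over C (the quadratic factor has nonzero discriminant), so D_4.

Type D_{4}, Milnor number mu = 4.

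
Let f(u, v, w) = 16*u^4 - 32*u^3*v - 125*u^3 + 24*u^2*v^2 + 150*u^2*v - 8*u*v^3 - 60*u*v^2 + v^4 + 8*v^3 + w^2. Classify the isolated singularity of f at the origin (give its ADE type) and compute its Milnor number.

Type E_6, Milnor number mu = 6.

The Hessian of f at 0 has rank 1. Corank 2; j^3 = -(5*u - 2*v)^3 is a perfect cube, so E-series; the 4-jet and mu = 6 give E_6.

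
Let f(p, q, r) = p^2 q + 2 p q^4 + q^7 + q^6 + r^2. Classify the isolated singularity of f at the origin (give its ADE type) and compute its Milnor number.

The Hessian of f at 0 has rank 1. Corank 2; j^3 = p^2*q has shape L^2 M (L != M), so D-series; mu = 7 gives D_7.

Type D_{7}, Milnor number mu = 7.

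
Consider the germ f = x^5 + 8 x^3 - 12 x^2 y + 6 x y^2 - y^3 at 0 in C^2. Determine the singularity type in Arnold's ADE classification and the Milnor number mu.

Type E_{8}, Milnor number mu = 8.

The Hessian of f at 0 has rank 0. Corank 2; j^3 = (2*x - y)^3 is a perfect cube, so E-series; the 5-jet and mu = 8 give E_8.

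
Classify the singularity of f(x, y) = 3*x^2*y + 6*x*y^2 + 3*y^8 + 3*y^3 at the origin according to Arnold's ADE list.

D_{9}

The Hessian of f at 0 has rank 0. Corank 2; j^3 = 3*y*(x + y)^2 has shape L^2 M (L != M), so D-series; mu = 9 gives D_9.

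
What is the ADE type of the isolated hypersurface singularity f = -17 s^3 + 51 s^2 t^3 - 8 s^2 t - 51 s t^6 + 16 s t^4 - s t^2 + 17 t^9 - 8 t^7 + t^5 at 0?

D_{4}

The Hessian of f at 0 has rank 0. Corank 2; j^3 = -s*(17*s^2 + 8*s*t + t^2) splits into three distinct lines over C (the quadratic factor has nonzero discriminant), so D_4.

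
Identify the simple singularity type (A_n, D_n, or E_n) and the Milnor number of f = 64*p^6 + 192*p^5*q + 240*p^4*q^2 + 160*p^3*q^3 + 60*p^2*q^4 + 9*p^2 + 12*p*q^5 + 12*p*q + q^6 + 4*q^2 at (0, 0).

Type A_5, Milnor number mu = 5.

The Hessian of f at 0 is [[18, 12], [12, 8]] with rank 1, so corank 1. A Groebner basis of the Jacobian ideal J(f) in C{p,q} is {q^5, p + 2*q/3}; counting standard monomials gives mu = 5. Corank 1: A-series; mu = 5 gives A_5.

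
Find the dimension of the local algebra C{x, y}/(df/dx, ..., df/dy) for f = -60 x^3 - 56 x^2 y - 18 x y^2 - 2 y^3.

4

The Hessian of f at 0 has rank 0. Corank 2; j^3 = -2*(3*x + y)*(10*x^2 + 6*x*y + y^2) splits into three distinct lines over C (the quadratic factor has nonzero discriminant), so D_4.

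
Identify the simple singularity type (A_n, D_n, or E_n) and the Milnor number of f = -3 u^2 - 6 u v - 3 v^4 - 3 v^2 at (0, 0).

The Hessian of f at 0 has rank 1. Corank 1: A-series; mu = 3 gives A_3.

Type A3, Milnor number mu = 3.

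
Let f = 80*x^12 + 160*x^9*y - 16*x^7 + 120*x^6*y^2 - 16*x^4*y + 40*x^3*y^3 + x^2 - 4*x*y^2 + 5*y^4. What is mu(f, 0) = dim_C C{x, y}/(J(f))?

The Hessian of f at 0 has rank 1. Corank 1: A-series; mu = 3 gives A_3.

3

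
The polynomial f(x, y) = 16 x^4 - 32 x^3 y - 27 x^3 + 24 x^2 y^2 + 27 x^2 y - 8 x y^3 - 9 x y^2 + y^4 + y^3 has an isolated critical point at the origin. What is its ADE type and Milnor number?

The Hessian of f at 0 has rank 0. Corank 2; j^3 = -(3*x - y)^3 is a perfect cube, so E-series; the 4-jet and mu = 6 give E_6.

Type E_6, Milnor number mu = 6.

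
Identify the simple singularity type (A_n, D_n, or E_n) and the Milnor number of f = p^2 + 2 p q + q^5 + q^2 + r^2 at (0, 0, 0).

The Hessian of f at 0 is [[2, 2, 0], [2, 2, 0], [0, 0, 2]] with rank 2, so corank 1. A Groebner basis of the Jacobian ideal J(f) in C{p,q,r} is {q^4, p + q, r}; counting standard monomials gives mu = 4. Corank 1: A-series; mu = 4 gives A_4.

Type A_4, Milnor number mu = 4.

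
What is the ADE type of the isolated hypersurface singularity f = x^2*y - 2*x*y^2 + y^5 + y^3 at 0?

D_6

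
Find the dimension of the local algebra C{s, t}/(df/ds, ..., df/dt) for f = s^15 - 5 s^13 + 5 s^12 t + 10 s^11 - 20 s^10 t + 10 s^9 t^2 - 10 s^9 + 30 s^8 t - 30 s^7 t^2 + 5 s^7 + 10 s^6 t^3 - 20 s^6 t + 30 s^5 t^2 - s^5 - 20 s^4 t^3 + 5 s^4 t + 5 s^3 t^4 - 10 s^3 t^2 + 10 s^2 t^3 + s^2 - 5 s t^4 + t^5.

The Hessian of f at 0 has rank 1. Corank 1: A-series; mu = 4 gives A_4.

4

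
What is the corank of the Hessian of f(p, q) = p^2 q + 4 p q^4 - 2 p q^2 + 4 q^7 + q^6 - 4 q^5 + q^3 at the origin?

The Hessian at 0 is [[0, 0], [0, 0]] of rank 0; hence corank 2.

2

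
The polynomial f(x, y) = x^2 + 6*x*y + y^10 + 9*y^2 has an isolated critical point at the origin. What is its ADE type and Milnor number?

The Hessian of f at 0 has rank 1. Corank 1: A-series; mu = 9 gives A_9.

Type A_{9}, Milnor number mu = 9.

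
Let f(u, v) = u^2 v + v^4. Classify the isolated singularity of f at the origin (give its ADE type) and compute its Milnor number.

Type D5, Milnor number mu = 5.

The Hessian of f at 0 is [[0, 0], [0, 0]] with rank 0, so corank 2. A Groebner basis of the Jacobian ideal J(f) in C{u,v} is {u^3, u^2/4 + v^3, u*v}; counting standard monomials gives mu = 5. Corank 2; j^3 = u^2*v has shape L^2 M (L != M), so D-series; mu = 5 gives D_5.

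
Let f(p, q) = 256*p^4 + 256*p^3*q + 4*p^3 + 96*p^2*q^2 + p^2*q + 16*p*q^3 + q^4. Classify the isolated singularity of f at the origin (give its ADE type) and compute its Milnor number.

The Hessian of f at 0 has rank 0. Corank 2; j^3 = p^2*(4*p + q) has shape L^2 M (L != M), so D-series; mu = 5 gives D_5.

Type D5, Milnor number mu = 5.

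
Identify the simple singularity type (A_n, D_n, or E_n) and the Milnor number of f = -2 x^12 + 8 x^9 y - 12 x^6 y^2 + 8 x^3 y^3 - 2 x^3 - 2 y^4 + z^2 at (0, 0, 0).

The Hessian of f at 0 has rank 1. Corank 2; j^3 = -2*x^3 is a perfect cube, so E-series; the 4-jet and mu = 6 give E_6.

Type E6, Milnor number mu = 6.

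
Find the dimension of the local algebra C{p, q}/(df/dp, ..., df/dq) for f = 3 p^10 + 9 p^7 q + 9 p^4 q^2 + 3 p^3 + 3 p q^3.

7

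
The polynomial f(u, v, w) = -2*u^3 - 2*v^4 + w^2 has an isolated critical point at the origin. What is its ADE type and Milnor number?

The Hessian of f at 0 is [[0, 0, 0], [0, 0, 0], [0, 0, 2]] with rank 1, so corank 2. A Groebner basis of the Jacobian ideal J(f) in C{u,v,w} is {v^3, u^2, w}; counting standard monomials gives mu = 6. Corank 2; j^3 = -2*u^3 is a perfect cube, so E-series; the 4-jet and mu = 6 give E_6.

Type E6, Milnor number mu = 6.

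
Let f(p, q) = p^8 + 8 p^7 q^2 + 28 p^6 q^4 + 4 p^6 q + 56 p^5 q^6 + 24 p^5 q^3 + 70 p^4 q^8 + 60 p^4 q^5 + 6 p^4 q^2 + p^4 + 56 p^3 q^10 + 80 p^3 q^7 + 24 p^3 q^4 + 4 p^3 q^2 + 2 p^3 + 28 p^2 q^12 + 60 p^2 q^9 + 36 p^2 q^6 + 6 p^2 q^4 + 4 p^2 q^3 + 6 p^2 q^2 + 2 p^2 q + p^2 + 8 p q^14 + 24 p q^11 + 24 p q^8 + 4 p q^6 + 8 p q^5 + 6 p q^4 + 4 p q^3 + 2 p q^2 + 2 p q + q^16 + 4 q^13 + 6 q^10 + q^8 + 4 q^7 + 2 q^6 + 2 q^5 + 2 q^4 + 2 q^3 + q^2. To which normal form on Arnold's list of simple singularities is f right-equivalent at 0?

The Hessian of f at 0 has rank 1. Corank 1: A-series; mu = 3 gives A_3.

A_3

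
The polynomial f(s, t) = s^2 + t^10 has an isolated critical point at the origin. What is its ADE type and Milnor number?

The Hessian of f at 0 is [[2, 0], [0, 0]] with rank 1, so corank 1. A Groebner basis of the Jacobian ideal J(f) in C{s,t} is {t^9, s}; counting standard monomials gives mu = 9. Corank 1: A-series; mu = 9 gives A_9.

Type A9, Milnor number mu = 9.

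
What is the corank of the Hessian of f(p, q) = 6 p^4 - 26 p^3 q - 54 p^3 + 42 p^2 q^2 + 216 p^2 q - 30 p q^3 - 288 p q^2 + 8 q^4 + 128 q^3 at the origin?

Hessian at 0 has rank 0.

2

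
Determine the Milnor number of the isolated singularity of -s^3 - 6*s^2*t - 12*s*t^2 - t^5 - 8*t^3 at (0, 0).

The Hessian of f at 0 is [[0, 0], [0, 0]] with rank 0, so corank 2. A Groebner basis of the Jacobian ideal J(f) in C{s,t} is {t^4, s^2 + 4*s*t + 4*t^2}; counting standard monomials gives mu = 8. Corank 2; j^3 = -(s + 2*t)^3 is a perfect cube, so E-series; the 5-jet and mu = 8 give E_8.

8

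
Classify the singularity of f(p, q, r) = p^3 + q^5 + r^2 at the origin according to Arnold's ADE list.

E8

The Hessian of f at 0 has rank 1. Corank 2; j^3 = p^3 is a perfect cube, so E-series; the 5-jet and mu = 8 give E_8.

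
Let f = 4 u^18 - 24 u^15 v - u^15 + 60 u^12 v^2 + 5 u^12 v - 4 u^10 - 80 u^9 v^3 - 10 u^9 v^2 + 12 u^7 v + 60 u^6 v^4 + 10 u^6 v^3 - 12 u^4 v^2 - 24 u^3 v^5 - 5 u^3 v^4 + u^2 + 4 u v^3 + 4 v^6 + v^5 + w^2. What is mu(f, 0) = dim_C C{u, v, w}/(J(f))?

4

The Hessian of f at 0 has rank 2. Corank 1: A-series; mu = 4 gives A_4.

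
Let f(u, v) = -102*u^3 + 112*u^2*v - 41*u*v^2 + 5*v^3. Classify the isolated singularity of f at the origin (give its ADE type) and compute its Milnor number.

The Hessian of f at 0 has rank 0. Corank 2; j^3 = -(3*u - v)*(34*u^2 - 26*u*v + 5*v^2) splits into three distinct lines over C (the quadratic factor has nonzero discriminant), so D_4.

Type D4, Milnor number mu = 4.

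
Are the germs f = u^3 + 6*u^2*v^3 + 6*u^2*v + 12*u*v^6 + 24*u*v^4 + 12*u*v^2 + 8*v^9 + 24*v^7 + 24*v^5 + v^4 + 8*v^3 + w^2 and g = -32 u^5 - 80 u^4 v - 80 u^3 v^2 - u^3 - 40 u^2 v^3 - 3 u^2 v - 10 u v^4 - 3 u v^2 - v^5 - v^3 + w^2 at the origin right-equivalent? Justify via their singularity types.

No.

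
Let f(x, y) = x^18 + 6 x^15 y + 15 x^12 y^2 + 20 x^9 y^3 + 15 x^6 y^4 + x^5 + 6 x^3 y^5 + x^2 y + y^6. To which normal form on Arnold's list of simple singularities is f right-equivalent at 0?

D_7

The Hessian of f at 0 is [[0, 0], [0, 0]] with rank 0, so corank 2. A Groebner basis of the Jacobian ideal J(f) in C{x,y} is {x^2/6 + y^5, x^3, x*y}; counting standard monomials gives mu = 7. Corank 2; j^3 = x^2*y has shape L^2 M (L != M), so D-series; mu = 7 gives D_7.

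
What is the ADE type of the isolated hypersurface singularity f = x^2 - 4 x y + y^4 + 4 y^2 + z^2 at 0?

The Hessian of f at 0 is [[2, -4, 0], [-4, 8, 0], [0, 0, 2]] with rank 2, so corank 1. A Groebner basis of the Jacobian ideal J(f) in C{x,y,z} is {y^3, x - 2*y, z}; counting standard monomials gives mu = 3. Corank 1: A-series; mu = 3 gives A_3.

A_{3}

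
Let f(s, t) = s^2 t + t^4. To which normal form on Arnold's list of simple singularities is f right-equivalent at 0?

The Hessian of f at 0 has rank 0. Corank 2; j^3 = s^2*t has shape L^2 M (L != M), so D-series; mu = 5 gives D_5.

D_{5}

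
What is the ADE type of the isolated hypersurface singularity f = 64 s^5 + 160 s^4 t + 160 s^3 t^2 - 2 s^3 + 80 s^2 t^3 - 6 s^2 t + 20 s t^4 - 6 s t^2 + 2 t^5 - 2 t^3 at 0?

E_8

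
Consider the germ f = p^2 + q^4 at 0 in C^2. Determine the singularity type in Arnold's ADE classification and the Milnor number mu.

Type A_{3}, Milnor number mu = 3.

The Hessian of f at 0 has rank 1. Corank 1: A-series; mu = 3 gives A_3.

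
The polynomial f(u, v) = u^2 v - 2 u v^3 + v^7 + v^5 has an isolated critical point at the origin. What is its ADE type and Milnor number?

Type D8, Milnor number mu = 8.

The Hessian of f at 0 is [[0, 0], [0, 0]] with rank 0, so corank 2. A Groebner basis of the Jacobian ideal J(f) in C{u,v} is {u^2*v^2 + u^2/7 - u*v^2/7, u^3 + u^2/7 - u*v^2/7, -u*v + v^3}; counting standard monomials gives mu = 8. Corank 2; j^3 = u^2*v has shape L^2 M (L != M), so D-series; mu = 8 gives D_8.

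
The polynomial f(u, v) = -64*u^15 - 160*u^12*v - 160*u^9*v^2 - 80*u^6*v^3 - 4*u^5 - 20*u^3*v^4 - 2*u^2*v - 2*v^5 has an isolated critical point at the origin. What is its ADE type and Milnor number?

Type D_{6}, Milnor number mu = 6.

The Hessian of f at 0 has rank 0. Corank 2; j^3 = -2*u^2*v has shape L^2 M (L != M), so D-series; mu = 6 gives D_6.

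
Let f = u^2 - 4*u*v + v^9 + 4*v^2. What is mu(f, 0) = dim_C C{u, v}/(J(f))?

The Hessian of f at 0 is [[2, -4], [-4, 8]] with rank 1, so corank 1. A Groebner basis of the Jacobian ideal J(f) in C{u,v} is {v^8, u - 2*v}; counting standard monomials gives mu = 8. Corank 1: A-series; mu = 8 gives A_8.

8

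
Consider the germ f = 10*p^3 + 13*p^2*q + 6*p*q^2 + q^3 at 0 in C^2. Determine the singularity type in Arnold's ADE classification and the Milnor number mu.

The Hessian of f at 0 is [[0, 0], [0, 0]] with rank 0, so corank 2. A Groebner basis of the Jacobian ideal J(f) in C{p,q} is {q^3, p^2 - 3*q^2/11, p*q + 6*q^2/11}; counting standard monomials gives mu = 4. Corank 2; j^3 = (2*p + q)*(5*p^2 + 4*p*q + q^2) splits into three distinct lines over C (the quadratic factor has nonzero discriminant), so D_4.

Type D_{4}, Milnor number mu = 4.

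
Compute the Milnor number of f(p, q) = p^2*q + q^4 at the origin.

The Hessian of f at 0 has rank 0. Corank 2; j^3 = p^2*q has shape L^2 M (L != M), so D-series; mu = 5 gives D_5.

5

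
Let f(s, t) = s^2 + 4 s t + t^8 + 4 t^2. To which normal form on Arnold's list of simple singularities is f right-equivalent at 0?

The Hessian of f at 0 has rank 1. Corank 1: A-series; mu = 7 gives A_7.

A_{7}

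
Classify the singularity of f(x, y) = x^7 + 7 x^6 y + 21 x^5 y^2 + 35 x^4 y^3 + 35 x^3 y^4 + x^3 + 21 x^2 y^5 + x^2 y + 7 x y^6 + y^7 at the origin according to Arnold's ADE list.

D_8

The Hessian of f at 0 is [[0, 0], [0, 0]] with rank 0, so corank 2. A Groebner basis of the Jacobian ideal J(f) in C{x,y} is {-x*y/7 + y^6, x*y^2, x^2 + x*y}; counting standard monomials gives mu = 8. Corank 2; j^3 = x^2*(x + y) has shape L^2 M (L != M), so D-series; mu = 8 gives D_8.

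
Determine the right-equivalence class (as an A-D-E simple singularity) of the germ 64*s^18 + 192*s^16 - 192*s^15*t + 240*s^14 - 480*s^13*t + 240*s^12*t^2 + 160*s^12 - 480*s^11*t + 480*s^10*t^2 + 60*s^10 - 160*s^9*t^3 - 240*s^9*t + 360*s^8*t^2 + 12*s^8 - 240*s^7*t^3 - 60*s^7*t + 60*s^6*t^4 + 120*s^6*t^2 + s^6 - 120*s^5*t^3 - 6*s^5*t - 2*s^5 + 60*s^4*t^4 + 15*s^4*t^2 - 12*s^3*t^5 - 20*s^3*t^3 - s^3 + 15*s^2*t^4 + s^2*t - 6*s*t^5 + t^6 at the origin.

The Hessian of f at 0 is [[0, 0], [0, 0]] with rank 0, so corank 2. A Groebner basis of the Jacobian ideal J(f) in C{s,t} is {s*t/6 + t^5, s*t^2, s^2 - s*t}; counting standard monomials gives mu = 7. Corank 2; j^3 = -s^2*(s - t) has shape L^2 M (L != M), so D-series; mu = 7 gives D_7.

D_{7}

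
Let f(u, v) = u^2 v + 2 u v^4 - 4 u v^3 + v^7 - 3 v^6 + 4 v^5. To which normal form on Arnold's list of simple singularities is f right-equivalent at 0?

D_7

The Hessian of f at 0 has rank 0. Corank 2; j^3 = u^2*v has shape L^2 M (L != M), so D-series; mu = 7 gives D_7.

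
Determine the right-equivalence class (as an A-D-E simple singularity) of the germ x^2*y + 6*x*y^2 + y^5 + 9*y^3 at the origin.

The Hessian of f at 0 is [[0, 0], [0, 0]] with rank 0, so corank 2. A Groebner basis of the Jacobian ideal J(f) in C{x,y} is {x^2/5 + y^4 - 9*y^2/5, x^3 + 27*y^3, x*y + 3*y^2}; counting standard monomials gives mu = 6. Corank 2; j^3 = y*(x + 3*y)^2 has shape L^2 M (L != M), so D-series; mu = 6 gives D_6.

D6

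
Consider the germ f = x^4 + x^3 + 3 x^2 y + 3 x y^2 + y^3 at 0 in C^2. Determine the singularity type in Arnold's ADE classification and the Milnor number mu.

Type E_6, Milnor number mu = 6.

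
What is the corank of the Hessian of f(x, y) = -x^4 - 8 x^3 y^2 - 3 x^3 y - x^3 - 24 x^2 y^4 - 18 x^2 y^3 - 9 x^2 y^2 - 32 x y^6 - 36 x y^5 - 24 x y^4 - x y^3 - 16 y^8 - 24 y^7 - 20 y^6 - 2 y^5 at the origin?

2

The Hessian at 0 is [[0, 0], [0, 0]] of rank 0; hence corank 2.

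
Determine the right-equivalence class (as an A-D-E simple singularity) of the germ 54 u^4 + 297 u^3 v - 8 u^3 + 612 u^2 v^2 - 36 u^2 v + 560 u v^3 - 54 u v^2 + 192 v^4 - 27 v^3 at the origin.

The Hessian of f at 0 has rank 0. Corank 2; j^3 = -(2*u + 3*v)^3 is a perfect cube, so E-series; the 4-jet and mu = 7 give E_7.

E_7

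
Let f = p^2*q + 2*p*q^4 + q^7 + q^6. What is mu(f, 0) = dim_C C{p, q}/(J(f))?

7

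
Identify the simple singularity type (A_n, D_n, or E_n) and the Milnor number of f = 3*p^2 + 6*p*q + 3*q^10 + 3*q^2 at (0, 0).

The Hessian of f at 0 is [[6, 6], [6, 6]] with rank 1, so corank 1. A Groebner basis of the Jacobian ideal J(f) in C{p,q} is {q^9, p + q}; counting standard monomials gives mu = 9. Corank 1: A-series; mu = 9 gives A_9.

Type A_{9}, Milnor number mu = 9.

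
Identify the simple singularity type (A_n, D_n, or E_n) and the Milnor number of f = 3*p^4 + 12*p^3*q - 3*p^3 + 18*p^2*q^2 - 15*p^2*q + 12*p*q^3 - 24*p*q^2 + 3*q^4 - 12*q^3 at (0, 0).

The Hessian of f at 0 has rank 0. Corank 2; j^3 = -3*(p + q)*(p + 2*q)^2 has shape L^2 M (L != M), so D-series; mu = 5 gives D_5.

Type D5, Milnor number mu = 5.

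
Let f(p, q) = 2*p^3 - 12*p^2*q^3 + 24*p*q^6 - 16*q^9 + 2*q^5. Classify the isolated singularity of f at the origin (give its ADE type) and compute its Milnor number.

Type E_{8}, Milnor number mu = 8.

The Hessian of f at 0 has rank 0. Corank 2; j^3 = 2*p^3 is a perfect cube, so E-series; the 5-jet and mu = 8 give E_8.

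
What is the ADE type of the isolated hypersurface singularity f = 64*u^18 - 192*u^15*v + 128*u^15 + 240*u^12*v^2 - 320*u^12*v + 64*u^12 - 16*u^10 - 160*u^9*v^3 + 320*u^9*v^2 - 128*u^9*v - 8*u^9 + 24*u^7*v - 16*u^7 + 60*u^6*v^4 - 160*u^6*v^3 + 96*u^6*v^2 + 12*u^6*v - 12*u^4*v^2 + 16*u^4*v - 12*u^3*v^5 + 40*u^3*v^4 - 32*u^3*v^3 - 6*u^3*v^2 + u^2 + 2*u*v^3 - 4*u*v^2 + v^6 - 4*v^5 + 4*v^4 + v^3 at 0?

A2

The Hessian of f at 0 has rank 1. Corank 1: A-series; mu = 2 gives A_2.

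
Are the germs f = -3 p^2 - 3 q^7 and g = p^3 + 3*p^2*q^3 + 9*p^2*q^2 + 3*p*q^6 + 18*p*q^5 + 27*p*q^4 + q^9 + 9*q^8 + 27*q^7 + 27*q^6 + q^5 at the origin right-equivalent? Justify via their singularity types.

No.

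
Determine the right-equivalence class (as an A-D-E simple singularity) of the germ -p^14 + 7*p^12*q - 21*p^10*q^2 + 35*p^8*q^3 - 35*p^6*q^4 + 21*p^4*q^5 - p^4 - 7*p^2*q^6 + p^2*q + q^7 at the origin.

D8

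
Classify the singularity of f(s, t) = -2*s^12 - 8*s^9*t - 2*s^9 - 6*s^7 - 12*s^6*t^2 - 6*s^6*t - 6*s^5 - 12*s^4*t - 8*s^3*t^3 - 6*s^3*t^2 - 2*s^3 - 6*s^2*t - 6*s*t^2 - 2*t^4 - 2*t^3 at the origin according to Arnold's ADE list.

E_{6}

The Hessian of f at 0 has rank 0. Corank 2; j^3 = -2*(s + t)^3 is a perfect cube, so E-series; the 4-jet and mu = 6 give E_6.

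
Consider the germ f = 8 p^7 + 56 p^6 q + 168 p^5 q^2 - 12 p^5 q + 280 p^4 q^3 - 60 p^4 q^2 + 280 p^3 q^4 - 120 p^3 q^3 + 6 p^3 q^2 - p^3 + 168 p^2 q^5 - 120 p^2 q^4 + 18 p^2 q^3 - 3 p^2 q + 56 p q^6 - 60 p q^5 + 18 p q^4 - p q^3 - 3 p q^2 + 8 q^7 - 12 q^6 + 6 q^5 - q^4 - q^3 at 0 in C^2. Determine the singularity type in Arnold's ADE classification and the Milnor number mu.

The Hessian of f at 0 is [[0, 0], [0, 0]] with rank 0, so corank 2. A Groebner basis of the Jacobian ideal J(f) in C{p,q} is {p^3 + 3*p^2*q + 6*p^2 + 12*p*q + 6*q^2, -3*p^2 + p*q^2 - 6*p*q - 3*q^2, 3*p^2 + 6*p*q + q^3 + 3*q^2}; counting standard monomials gives mu = 7. Corank 2; j^3 = -(p + q)^3 is a perfect cube, so E-series; the 4-jet and mu = 7 give E_7.

Type E_{7}, Milnor number mu = 7.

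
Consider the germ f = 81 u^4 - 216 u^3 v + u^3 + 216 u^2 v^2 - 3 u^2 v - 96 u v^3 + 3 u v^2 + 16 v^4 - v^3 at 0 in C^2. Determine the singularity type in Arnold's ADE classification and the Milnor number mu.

The Hessian of f at 0 is [[0, 0], [0, 0]] with rank 0, so corank 2. A Groebner basis of the Jacobian ideal J(f) in C{u,v} is {v^4, u*v^2 - 8*v^3/9, u^2 - 2*u*v + v^2}; counting standard monomials gives mu = 6. Corank 2; j^3 = (u - v)^3 is a perfect cube, so E-series; the 4-jet and mu = 6 give E_6.

Type E_{6}, Milnor number mu = 6.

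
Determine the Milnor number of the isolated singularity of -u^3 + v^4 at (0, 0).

6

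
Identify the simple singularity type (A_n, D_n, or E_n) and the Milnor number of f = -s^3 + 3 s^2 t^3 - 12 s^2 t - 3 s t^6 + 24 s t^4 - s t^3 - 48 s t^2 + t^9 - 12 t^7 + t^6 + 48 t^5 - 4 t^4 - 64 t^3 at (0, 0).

Type E_7, Milnor number mu = 7.

The Hessian of f at 0 is [[0, 0], [0, 0]] with rank 0, so corank 2. A Groebner basis of the Jacobian ideal J(f) in C{s,t} is {s^3 + 12*s^2*t + 384*s^2 + 3072*s*t + 6144*t^2, -12*s^2 + s*t^2 - 96*s*t - 192*t^2, 3*s^2 + 24*s*t + t^3 + 48*t^2}; counting standard monomials gives mu = 7. Corank 2; j^3 = -(s + 4*t)^3 is a perfect cube, so E-series; the 4-jet and mu = 7 give E_7.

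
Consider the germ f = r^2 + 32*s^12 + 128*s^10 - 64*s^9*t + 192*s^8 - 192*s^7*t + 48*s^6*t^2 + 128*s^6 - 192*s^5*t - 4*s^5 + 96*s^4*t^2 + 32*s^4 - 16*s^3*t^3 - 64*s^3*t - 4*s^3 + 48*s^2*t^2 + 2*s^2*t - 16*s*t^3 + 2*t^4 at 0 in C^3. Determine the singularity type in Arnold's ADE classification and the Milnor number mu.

Type D_{5}, Milnor number mu = 5.

The Hessian of f at 0 is [[0, 0, 0], [0, 0, 0], [0, 0, 2]] with rank 1, so corank 2. A Groebner basis of the Jacobian ideal J(f) in C{s,t,r} is {s*t^2, s*t/8 + t^3, s^2 - s*t/2, r}; counting standard monomials gives mu = 5. Corank 2; j^3 = -2*s^2*(2*s - t) has shape L^2 M (L != M), so D-series; mu = 5 gives D_5.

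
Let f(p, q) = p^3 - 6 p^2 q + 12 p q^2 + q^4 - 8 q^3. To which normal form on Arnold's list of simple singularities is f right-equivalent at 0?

E_6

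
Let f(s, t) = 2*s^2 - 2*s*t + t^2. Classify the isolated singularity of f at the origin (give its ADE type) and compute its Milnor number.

Type A1, Milnor number mu = 1.

The Hessian of f at 0 is [[4, -2], [-2, 2]] with rank 2, so corank 0. A Groebner basis of the Jacobian ideal J(f) in C{s,t} is {s, t}; counting standard monomials gives mu = 1. Corank 0: nondegenerate Morse point, so A_1.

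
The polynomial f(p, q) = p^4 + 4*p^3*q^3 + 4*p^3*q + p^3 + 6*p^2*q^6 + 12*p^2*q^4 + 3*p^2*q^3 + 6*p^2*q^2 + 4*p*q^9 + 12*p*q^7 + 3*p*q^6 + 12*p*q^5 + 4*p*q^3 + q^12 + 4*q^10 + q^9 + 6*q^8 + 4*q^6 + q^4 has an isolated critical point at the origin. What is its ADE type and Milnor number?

Type E_{6}, Milnor number mu = 6.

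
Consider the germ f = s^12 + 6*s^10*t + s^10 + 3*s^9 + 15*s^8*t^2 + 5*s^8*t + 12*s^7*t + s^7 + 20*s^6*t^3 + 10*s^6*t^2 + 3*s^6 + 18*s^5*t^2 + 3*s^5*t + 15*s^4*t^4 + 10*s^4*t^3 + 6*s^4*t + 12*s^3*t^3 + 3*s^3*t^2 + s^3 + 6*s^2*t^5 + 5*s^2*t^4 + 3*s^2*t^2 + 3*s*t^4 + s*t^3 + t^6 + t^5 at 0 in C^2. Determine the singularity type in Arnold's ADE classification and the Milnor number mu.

Type E7, Milnor number mu = 7.

The Hessian of f at 0 has rank 0. Corank 2; j^3 = s^3 is a perfect cube, so E-series; the 4-jet and mu = 7 give E_7.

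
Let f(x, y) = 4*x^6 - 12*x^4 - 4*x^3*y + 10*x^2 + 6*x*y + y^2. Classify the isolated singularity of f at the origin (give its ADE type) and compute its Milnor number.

The Hessian of f at 0 is [[20, 6], [6, 2]] with rank 2, so corank 0. A Groebner basis of the Jacobian ideal J(f) in C{x,y} is {x, y}; counting standard monomials gives mu = 1. Corank 0: nondegenerate Morse point, so A_1.

Type A_1, Milnor number mu = 1.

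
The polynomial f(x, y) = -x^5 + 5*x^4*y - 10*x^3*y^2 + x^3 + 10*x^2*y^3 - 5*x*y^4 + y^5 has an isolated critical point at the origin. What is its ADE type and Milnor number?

Type E_8, Milnor number mu = 8.

The Hessian of f at 0 has rank 0. Corank 2; j^3 = x^3 is a perfect cube, so E-series; the 5-jet and mu = 8 give E_8.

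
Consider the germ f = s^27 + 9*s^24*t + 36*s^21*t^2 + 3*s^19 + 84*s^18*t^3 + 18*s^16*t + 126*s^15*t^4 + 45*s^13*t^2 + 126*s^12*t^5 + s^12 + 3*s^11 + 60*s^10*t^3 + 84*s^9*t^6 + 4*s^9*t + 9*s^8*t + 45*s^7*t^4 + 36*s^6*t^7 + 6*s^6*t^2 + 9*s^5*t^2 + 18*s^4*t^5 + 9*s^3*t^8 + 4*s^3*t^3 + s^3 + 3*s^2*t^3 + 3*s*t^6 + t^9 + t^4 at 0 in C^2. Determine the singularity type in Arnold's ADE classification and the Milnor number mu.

Type E6, Milnor number mu = 6.

The Hessian of f at 0 has rank 0. Corank 2; j^3 = s^3 is a perfect cube, so E-series; the 4-jet and mu = 6 give E_6.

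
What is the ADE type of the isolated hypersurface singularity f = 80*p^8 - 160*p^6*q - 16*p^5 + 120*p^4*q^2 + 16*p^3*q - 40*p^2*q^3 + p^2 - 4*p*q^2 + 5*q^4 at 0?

A_3

The Hessian of f at 0 has rank 1. Corank 1: A-series; mu = 3 gives A_3.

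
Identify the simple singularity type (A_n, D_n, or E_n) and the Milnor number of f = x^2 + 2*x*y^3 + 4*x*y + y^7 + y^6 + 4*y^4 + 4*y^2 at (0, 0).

The Hessian of f at 0 has rank 1. Corank 1: A-series; mu = 6 gives A_6.

Type A_6, Milnor number mu = 6.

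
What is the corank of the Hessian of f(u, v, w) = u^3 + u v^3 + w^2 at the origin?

Hessian at 0 has rank 1.

2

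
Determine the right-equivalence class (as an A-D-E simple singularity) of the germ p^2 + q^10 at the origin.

A_9

The Hessian of f at 0 has rank 1. Corank 1: A-series; mu = 9 gives A_9.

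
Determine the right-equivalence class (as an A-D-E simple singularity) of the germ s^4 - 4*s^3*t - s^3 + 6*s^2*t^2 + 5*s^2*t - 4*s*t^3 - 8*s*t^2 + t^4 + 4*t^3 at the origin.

D_{5}

The Hessian of f at 0 has rank 0. Corank 2; j^3 = -(s - 2*t)^2*(s - t) has shape L^2 M (L != M), so D-series; mu = 5 gives D_5.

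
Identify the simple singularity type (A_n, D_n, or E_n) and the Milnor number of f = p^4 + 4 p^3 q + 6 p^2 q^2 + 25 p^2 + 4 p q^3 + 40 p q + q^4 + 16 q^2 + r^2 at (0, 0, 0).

Type A3, Milnor number mu = 3.

The Hessian of f at 0 is [[50, 40, 0], [40, 32, 0], [0, 0, 2]] with rank 2, so corank 1. A Groebner basis of the Jacobian ideal J(f) in C{p,q,r} is {q^3, p + 4*q/5, r}; counting standard monomials gives mu = 3. Corank 1: A-series; mu = 3 gives A_3.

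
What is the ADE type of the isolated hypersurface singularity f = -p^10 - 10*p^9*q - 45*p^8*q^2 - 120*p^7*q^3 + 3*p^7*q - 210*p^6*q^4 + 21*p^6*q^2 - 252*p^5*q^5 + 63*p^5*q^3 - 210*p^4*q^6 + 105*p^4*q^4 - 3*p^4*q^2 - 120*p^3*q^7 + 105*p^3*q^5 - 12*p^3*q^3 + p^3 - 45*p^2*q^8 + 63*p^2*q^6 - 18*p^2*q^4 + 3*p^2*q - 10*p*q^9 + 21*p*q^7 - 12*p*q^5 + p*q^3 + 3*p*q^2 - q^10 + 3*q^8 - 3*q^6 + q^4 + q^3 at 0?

The Hessian of f at 0 has rank 0. Corank 2; j^3 = (p + q)^3 is a perfect cube, so E-series; the 4-jet and mu = 7 give E_7.

E_7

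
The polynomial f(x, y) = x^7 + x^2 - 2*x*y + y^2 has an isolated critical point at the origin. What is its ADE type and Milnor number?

The Hessian of f at 0 is [[2, -2], [-2, 2]] with rank 1, so corank 1. A Groebner basis of the Jacobian ideal J(f) in C{x,y} is {y^6, x - y}; counting standard monomials gives mu = 6. Corank 1: A-series; mu = 6 gives A_6.

Type A6, Milnor number mu = 6.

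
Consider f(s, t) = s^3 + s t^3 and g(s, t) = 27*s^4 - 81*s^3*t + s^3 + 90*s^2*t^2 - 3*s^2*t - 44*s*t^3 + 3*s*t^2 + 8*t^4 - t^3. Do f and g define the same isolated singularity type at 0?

Yes.

The Hessian of f at 0 has rank 0. Corank 2; j^3 = s^3 is a perfect cube, so E-series; the 4-jet and mu = 7 give E_7. The Hessian of g at 0 has rank 0. Corank 2; j^3 = (s - t)^3 is a perfect cube, so E-series; the 4-jet and mu = 7 give E_7. Both have type E_7, hence right-equivalent.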